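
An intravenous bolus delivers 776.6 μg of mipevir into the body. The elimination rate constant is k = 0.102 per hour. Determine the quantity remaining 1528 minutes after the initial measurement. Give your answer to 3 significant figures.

57.8 μg

t½ = ln 2 / k = 0.69315 / 0.102 ≈ 6.7956 hours.
Convert the elapsed time: 1528 minutes = 25.4667 hours.
Number of half-lives: n = 25.4667/6.7956 ≈ 3.7475.
Remaining = 776.6 × (1/2)^3.7475 = 776.6 × 0.074452 ≈ 57.819 μg.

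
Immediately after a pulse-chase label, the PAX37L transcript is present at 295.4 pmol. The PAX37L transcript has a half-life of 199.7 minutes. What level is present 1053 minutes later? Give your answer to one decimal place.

7.6 pmol

Number of half-lives: n = 1053/199.7 ≈ 5.2729.
Remaining = 295.4 × (1/2)^5.2729 = 295.4 × 0.025864 ≈ 7.6402 pmol.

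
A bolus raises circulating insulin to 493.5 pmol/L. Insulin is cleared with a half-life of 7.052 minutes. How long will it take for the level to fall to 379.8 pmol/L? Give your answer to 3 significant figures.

2.66 minutes

Fraction remaining = 379.8/493.5 ≈ 0.7696.
n = log₂(493.5/379.8) = ln(1.2994)/ln 2 ≈ 0.37781 half-lives.
t = n × t½ = 0.37781 × 7.052 ≈ 2.6643 minutes.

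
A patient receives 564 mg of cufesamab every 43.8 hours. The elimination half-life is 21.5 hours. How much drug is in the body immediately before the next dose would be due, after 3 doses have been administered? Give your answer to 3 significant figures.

179 mg

The 3 doses were given 131.4, 87.6, 43.8 hours ago.
Total = 564·(1/2)^(131.4/21.5) + 564·(1/2)^(87.6/21.5) + 564·(1/2)^(43.8/21.5)
      = 8.1563 + 33.478 + 137.41 ≈ 179.04 mg.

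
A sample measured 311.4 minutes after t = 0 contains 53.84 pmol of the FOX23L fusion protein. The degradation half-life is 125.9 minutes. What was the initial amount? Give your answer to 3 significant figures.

299 pmol

Number of half-lives elapsed: n = 311.4/125.9 ≈ 2.4734.
A₀ = A × 2^n = 53.84 × 2^2.4734 = 53.84 × 5.5535 ≈ 299 pmol.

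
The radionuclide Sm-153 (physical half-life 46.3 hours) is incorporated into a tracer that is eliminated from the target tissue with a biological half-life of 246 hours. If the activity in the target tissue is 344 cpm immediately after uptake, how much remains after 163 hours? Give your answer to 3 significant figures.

1/t_eff = 1/t_phys + 1/t_biol = 1/46.3 + 1/246 = 0.025663 per hour.
t_eff = 46.3 × 246 / (46.3 + 246) ≈ 38.966 hours.
Remaining = 344 × (1/2)^(163/38.966) = 344 × (1/2)^4.1831 ≈ 18.937 cpm.

18.9 cpm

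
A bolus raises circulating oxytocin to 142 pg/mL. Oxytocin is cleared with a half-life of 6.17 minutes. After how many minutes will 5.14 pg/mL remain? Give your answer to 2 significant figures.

Fraction remaining = 5.14/142 ≈ 0.036197.
n = log₂(142/5.14) = ln(27.626)/ln 2 ≈ 4.788 half-lives.
t = n × t½ = 4.788 × 6.17 ≈ 29.542 minutes.

30 minutes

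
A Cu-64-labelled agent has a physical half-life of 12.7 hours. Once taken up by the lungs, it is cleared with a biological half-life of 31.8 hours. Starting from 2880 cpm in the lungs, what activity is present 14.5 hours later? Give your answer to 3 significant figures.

1/t_eff = 1/t_phys + 1/t_biol = 1/12.7 + 1/31.8 = 0.11019 per hour.
t_eff = 12.7 × 31.8 / (12.7 + 31.8) ≈ 9.0755 hours.
Remaining = 2880 × (1/2)^(14.5/9.0755) = 2880 × (1/2)^1.5977 ≈ 951.56 cpm.

952 cpm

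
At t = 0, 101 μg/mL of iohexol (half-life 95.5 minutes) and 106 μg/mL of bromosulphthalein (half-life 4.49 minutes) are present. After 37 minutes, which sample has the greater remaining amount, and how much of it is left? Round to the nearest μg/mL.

iohexol, 77 μg/mL

iohexol: 101 × (1/2)^0.38743 ≈ 77.213 μg/mL.
bromosulphthalein: 106 × (1/2)^8.2405 ≈ 0.35048 μg/mL.
Iohexol has more remaining, at ≈ 77.213 μg/mL.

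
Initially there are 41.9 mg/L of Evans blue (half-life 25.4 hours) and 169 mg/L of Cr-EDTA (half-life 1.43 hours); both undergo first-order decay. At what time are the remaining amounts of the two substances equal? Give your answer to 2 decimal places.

3.05 hours

Set 41.9·(1/2)^(t/25.4) = 169·(1/2)^(t/1.43).
Taking log₂: log₂(41.9/169) = t·(1/25.4 − 1/1.43).
log₂(0.24793) = -2.012; 1/25.4 − 1/1.43 = -0.65993.
t = -2.012 / -0.65993 ≈ 3.0488 hours.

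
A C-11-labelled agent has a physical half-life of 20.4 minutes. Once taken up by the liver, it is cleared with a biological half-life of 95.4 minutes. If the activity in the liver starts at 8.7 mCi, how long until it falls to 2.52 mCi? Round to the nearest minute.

1/t_eff = 1/t_phys + 1/t_biol = 1/20.4 + 1/95.4 = 0.059502 per minute.
t_eff = 20.4 × 95.4 / (20.4 + 95.4) ≈ 16.806 minutes.
n = log₂(8.7/2.52) ≈ 1.7876; t = 1.7876 × 16.806 ≈ 30.043 minutes.

30 minutes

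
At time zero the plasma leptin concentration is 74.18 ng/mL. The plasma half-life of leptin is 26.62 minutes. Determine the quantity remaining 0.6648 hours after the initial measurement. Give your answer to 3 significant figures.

26.3 ng/mL

Convert the elapsed time: 0.6648 hours = 39.888 minutes.
Number of half-lives: n = 39.888/26.62 ≈ 1.4984.
Remaining = 74.18 × (1/2)^1.4984 = 74.18 × 0.35394 ≈ 26.255 ng/mL.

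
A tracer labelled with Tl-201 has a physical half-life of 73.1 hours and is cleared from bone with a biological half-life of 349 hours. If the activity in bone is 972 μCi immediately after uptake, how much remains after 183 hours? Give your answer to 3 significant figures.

1/t_eff = 1/t_phys + 1/t_biol = 1/73.1 + 1/349 = 0.016545 per hour.
t_eff = 73.1 × 349 / (73.1 + 349) ≈ 60.44 hours.
Remaining = 972 × (1/2)^(183/60.44) = 972 × (1/2)^3.0278 ≈ 119.18 μCi.

119 μCi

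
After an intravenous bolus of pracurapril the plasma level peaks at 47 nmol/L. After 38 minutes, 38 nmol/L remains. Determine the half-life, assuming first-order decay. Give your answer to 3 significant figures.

124 minutes

A/A₀ = 38/47 ≈ 0.80851.
n = log₂(1.2368) ≈ 0.30666 half-lives elapsed in 38 minutes.
t½ = 38/0.30666 ≈ 123.92 minutes.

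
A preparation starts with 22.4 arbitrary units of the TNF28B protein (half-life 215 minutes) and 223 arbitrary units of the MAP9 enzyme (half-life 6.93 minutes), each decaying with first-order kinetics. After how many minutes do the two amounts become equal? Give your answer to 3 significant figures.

23.7 minutes

Set 22.4·(1/2)^(t/215) = 223·(1/2)^(t/6.93).
Taking log₂: log₂(22.4/223) = t·(1/215 − 1/6.93).
log₂(0.10045) = -3.3155; 1/215 − 1/6.93 = -0.13965.
t = -3.3155 / -0.13965 ≈ 23.741 minutes.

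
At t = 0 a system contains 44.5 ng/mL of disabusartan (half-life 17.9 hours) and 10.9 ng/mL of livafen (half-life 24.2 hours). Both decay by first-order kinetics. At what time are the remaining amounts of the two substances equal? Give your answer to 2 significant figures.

140 hours

Set 44.5·(1/2)^(t/17.9) = 10.9·(1/2)^(t/24.2).
Taking log₂: log₂(44.5/10.9) = t·(1/17.9 − 1/24.2).
log₂(4.0826) = 2.0295; 1/17.9 − 1/24.2 = 0.014544.
t = 2.0295 / 0.014544 ≈ 139.54 hours.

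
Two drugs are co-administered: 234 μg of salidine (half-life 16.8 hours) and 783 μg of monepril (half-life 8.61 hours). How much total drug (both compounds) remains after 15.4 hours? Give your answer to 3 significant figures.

salidine: 234 × (1/2)^(15.4/16.8) = 234 × (1/2)^0.91667 ≈ 123.96 μg.
monepril: 783 × (1/2)^(15.4/8.61) = 783 × (1/2)^1.7886 ≈ 226.64 μg.
Total = 123.96 + 226.64 ≈ 350.6 μg.

351 μg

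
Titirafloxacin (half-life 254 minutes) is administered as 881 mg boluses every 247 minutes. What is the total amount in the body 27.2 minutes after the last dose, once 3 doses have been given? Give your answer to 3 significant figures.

1450 mg

The 3 doses were given 521.2, 274.2, 27.2 minutes ago.
Total = 881·(1/2)^(521.2/254) + 881·(1/2)^(274.2/254) + 881·(1/2)^(27.2/254)
      = 212.46 + 416.87 + 817.97 ≈ 1447.3 mg.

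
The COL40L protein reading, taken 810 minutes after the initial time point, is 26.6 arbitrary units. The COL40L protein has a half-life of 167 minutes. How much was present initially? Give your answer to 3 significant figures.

767 arbitrary units

Number of half-lives elapsed: n = 810/167 ≈ 4.8503.
A₀ = A × 2^n = 26.6 × 2^4.8503 = 26.6 × 28.846 ≈ 767.3 arbitrary units.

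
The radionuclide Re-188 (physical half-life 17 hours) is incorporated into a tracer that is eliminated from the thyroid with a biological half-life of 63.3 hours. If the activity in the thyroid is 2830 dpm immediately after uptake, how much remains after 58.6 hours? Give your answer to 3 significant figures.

137 dpm

1/t_eff = 1/t_phys + 1/t_biol = 1/17 + 1/63.3 = 0.074621 per hour.
t_eff = 17 × 63.3 / (17 + 63.3) ≈ 13.401 hours.
Remaining = 2830 × (1/2)^(58.6/13.401) = 2830 × (1/2)^4.3728 ≈ 136.6 dpm.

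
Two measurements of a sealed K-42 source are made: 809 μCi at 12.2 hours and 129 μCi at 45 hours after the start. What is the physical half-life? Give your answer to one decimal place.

Over Δt = 45 − 12.2 = 32.8 hours, the level fell by a factor of 809/129 ≈ 6.2713.
n = log₂(6.2713) ≈ 2.6488 half-lives, so t½ = 32.8/2.6488 ≈ 12.383 hours.

12.4 hours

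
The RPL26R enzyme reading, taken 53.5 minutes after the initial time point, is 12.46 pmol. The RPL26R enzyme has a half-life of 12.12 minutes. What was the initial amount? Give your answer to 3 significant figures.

Number of half-lives elapsed: n = 53.5/12.12 ≈ 4.4142.
A₀ = A × 2^n = 12.46 × 2^4.4142 = 12.46 × 21.321 ≈ 265.66 pmol.

266 pmol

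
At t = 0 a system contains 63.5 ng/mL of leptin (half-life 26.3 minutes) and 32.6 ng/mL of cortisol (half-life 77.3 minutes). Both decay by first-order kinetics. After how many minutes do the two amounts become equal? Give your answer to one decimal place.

Set 63.5·(1/2)^(t/26.3) = 32.6·(1/2)^(t/77.3).
Taking log₂: log₂(63.5/32.6) = t·(1/26.3 − 1/77.3).
log₂(1.9479) = 0.96188; 1/26.3 − 1/77.3 = 0.025086.
t = 0.96188 / 0.025086 ≈ 38.343 minutes.

38.3 minutes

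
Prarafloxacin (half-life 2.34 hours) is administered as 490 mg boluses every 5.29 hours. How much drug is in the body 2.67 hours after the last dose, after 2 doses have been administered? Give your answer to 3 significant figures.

269 mg

The 2 doses were given 7.96, 2.67 hours ago.
Total = 490·(1/2)^(7.96/2.34) + 490·(1/2)^(2.67/2.34)
      = 46.364 + 222.18 ≈ 268.55 mg.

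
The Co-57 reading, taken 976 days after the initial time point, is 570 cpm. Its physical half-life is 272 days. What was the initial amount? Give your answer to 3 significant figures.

6860 cpm

Number of half-lives elapsed: n = 976/272 ≈ 3.5882.
A₀ = A × 2^n = 570 × 2^3.5882 = 570 × 12.027 ≈ 6855.5 cpm.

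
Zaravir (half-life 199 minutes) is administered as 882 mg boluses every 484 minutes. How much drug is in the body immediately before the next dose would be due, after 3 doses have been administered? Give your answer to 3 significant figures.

The 3 doses were given 1452, 968, 484 minutes ago.
Total = 882·(1/2)^(1452/199) + 882·(1/2)^(968/199) + 882·(1/2)^(484/199)
      = 5.6106 + 30.28 + 163.42 ≈ 199.31 mg.

199 mg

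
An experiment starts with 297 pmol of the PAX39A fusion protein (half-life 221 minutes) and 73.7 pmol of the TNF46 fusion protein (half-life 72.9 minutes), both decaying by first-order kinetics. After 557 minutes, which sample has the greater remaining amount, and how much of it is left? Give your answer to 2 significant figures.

PAX39A fusion protein, 52 pmol

PAX39A fusion protein: 297 × (1/2)^2.5204 ≈ 51.767 pmol.
TNF46 fusion protein: 73.7 × (1/2)^7.6406 ≈ 0.36933 pmol.
PAX39A fusion protein has more remaining, at ≈ 51.767 pmol.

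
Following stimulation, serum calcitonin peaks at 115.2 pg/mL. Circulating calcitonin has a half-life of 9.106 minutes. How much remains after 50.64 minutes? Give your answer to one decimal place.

Number of half-lives: n = 50.64/9.106 ≈ 5.5612.
Remaining = 115.2 × (1/2)^5.5612 = 115.2 × 0.02118 ≈ 2.4399 pg/mL.

2.4 pg/mL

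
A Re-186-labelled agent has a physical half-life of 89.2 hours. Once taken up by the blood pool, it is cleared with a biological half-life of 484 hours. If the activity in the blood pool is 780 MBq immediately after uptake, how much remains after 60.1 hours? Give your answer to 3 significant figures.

1/t_eff = 1/t_phys + 1/t_biol = 1/89.2 + 1/484 = 0.013277 per hour.
t_eff = 89.2 × 484 / (89.2 + 484) ≈ 75.319 hours.
Remaining = 780 × (1/2)^(60.1/75.319) = 780 × (1/2)^0.79794 ≈ 448.63 MBq.

449 MBq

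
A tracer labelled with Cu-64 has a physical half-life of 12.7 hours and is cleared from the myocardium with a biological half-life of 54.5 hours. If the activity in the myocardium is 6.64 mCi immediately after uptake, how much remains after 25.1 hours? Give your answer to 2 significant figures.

1/t_eff = 1/t_phys + 1/t_biol = 1/12.7 + 1/54.5 = 0.097089 per hour.
t_eff = 12.7 × 54.5 / (12.7 + 54.5) ≈ 10.3 hours.
Remaining = 6.64 × (1/2)^(25.1/10.3) = 6.64 × (1/2)^2.4369 ≈ 1.2263 mCi.

1.2 mCi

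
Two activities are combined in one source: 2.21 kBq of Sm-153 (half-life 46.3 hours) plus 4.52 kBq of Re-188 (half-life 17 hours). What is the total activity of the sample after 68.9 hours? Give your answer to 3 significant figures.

1.06 kBq

Sm-153: 2.21 × (1/2)^(68.9/46.3) = 2.21 × (1/2)^1.4881 ≈ 0.78781 kBq.
Re-188: 4.52 × (1/2)^(68.9/17) = 4.52 × (1/2)^4.0529 ≈ 0.27232 kBq.
Total = 0.78781 + 0.27232 ≈ 1.0601 kBq.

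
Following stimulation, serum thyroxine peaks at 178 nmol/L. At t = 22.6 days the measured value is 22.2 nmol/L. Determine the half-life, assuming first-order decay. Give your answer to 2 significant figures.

A/A₀ = 22.2/178 ≈ 0.12472.
n = log₂(8.018) ≈ 3.0032 half-lives elapsed in 22.6 days.
t½ = 22.6/3.0032 ≈ 7.5252 days.

7.5 days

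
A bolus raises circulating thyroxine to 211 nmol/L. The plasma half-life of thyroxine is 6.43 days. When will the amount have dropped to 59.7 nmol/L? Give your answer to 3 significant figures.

Fraction remaining = 59.7/211 ≈ 0.28294.
n = log₂(211/59.7) = ln(3.5343)/ln 2 ≈ 1.8214 half-lives.
t = n × t½ = 1.8214 × 6.43 ≈ 11.712 days.

11.7 days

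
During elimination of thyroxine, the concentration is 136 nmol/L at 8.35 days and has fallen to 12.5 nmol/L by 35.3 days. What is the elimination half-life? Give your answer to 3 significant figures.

Over Δt = 35.3 − 8.35 = 26.95 days, the level fell by a factor of 136/12.5 ≈ 10.88.
n = log₂(10.88) ≈ 3.4436 half-lives, so t½ = 26.95/3.4436 ≈ 7.8261 days.

7.83 days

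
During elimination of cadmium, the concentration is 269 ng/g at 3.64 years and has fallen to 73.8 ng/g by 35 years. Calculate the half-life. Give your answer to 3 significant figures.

Over Δt = 35 − 3.64 = 31.36 years, the level fell by a factor of 269/73.8 ≈ 3.645.
n = log₂(3.645) ≈ 1.8659 half-lives, so t½ = 31.36/1.8659 ≈ 16.807 years.

16.8 years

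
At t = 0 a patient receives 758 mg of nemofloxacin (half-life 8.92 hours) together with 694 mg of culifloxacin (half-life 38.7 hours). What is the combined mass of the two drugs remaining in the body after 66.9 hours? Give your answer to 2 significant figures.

nemofloxacin: 758 × (1/2)^(66.9/8.92) = 758 × (1/2)^7.5 ≈ 4.1874 mg.
culifloxacin: 694 × (1/2)^(66.9/38.7) = 694 × (1/2)^1.7287 ≈ 209.4 mg.
Total = 4.1874 + 209.4 ≈ 213.59 mg.

210 mg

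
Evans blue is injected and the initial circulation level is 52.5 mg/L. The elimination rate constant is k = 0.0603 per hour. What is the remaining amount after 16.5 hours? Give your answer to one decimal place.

19.4 mg/L

t½ = ln 2 / k = 0.69315 / 0.0603 ≈ 11.495 hours.
Number of half-lives: n = 16.5/11.495 ≈ 1.4354.
Remaining = 52.5 × (1/2)^1.4354 = 52.5 × 0.36974 ≈ 19.411 mg/L.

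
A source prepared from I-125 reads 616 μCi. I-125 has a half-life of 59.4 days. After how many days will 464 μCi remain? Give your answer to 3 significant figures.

24.3 days

Fraction remaining = 464/616 ≈ 0.75325.
n = log₂(616/464) = ln(1.3276)/ln 2 ≈ 0.40881 half-lives.
t = n × t½ = 0.40881 × 59.4 ≈ 24.283 days.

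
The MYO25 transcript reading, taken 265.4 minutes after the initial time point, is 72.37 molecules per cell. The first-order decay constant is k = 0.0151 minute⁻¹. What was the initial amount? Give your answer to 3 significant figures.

t½ = ln 2 / k = 0.69315 / 0.0151 ≈ 45.904 minutes.
Number of half-lives elapsed: n = 265.4/45.904 ≈ 5.7817.
A₀ = A × 2^n = 72.37 × 2^5.7817 = 72.37 × 55.011 ≈ 3981.2 molecules per cell.

3980 molecules per cell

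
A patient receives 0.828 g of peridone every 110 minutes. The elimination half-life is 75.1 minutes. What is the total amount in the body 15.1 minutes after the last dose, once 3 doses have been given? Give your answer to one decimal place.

The 3 doses were given 235.1, 125.1, 15.1 minutes ago.
Total = 0.828·(1/2)^(235.1/75.1) + 0.828·(1/2)^(125.1/75.1) + 0.828·(1/2)^(15.1/75.1)
      = 0.094549 + 0.26096 + 0.72028 ≈ 1.0758 g.

1.1 g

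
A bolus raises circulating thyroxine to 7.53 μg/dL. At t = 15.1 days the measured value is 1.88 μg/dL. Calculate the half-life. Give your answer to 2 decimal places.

7.54 days

A/A₀ = 1.88/7.53 ≈ 0.24967.
n = log₂(4.0053) ≈ 2.0019 half-lives elapsed in 15.1 days.
t½ = 15.1/2.0019 ≈ 7.5428 days.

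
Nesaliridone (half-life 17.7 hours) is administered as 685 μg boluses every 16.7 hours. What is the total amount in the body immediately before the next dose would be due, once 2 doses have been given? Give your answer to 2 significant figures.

The 2 doses were given 33.4, 16.7 hours ago.
Total = 685·(1/2)^(33.4/17.7) + 685·(1/2)^(16.7/17.7)
      = 185.2 + 356.18 ≈ 541.38 μg.

540 μg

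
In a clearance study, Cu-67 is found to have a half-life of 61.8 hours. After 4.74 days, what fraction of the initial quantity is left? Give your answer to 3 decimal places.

4.74 days = 113.76 hours.
n = 113.76/61.8 ≈ 1.8408 half-lives.
Fraction remaining = (1/2)^1.8408 ≈ 0.27917.

0.279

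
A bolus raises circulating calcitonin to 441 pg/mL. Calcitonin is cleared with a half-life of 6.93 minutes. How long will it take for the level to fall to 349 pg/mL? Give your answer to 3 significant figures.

2.34 minutes

Fraction remaining = 349/441 ≈ 0.79138.
n = log₂(441/349) = ln(1.2636)/ln 2 ≈ 0.33755 half-lives.
t = n × t½ = 0.33755 × 6.93 ≈ 2.3392 minutes.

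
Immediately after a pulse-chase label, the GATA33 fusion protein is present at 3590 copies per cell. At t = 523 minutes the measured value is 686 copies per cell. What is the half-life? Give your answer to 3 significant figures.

219 minutes

A/A₀ = 686/3590 ≈ 0.19109.
n = log₂(5.2332) ≈ 2.3877 half-lives elapsed in 523 minutes.
t½ = 523/2.3877 ≈ 219.04 minutes.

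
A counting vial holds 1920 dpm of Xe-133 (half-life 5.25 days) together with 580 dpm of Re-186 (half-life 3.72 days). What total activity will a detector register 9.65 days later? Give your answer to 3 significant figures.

633 dpm

Xe-133: 1920 × (1/2)^(9.65/5.25) = 1920 × (1/2)^1.8381 ≈ 537.01 dpm.
Re-186: 580 × (1/2)^(9.65/3.72) = 580 × (1/2)^2.5941 ≈ 96.057 dpm.
Total = 537.01 + 96.057 ≈ 633.06 dpm.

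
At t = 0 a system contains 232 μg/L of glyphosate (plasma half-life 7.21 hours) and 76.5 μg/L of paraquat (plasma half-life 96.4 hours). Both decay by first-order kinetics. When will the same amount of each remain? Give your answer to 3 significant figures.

12.5 hours

Set 232·(1/2)^(t/7.21) = 76.5·(1/2)^(t/96.4).
Taking log₂: log₂(232/76.5) = t·(1/7.21 − 1/96.4).
log₂(3.0327) = 1.6006; 1/7.21 − 1/96.4 = 0.12832.
t = 1.6006 / 0.12832 ≈ 12.473 hours.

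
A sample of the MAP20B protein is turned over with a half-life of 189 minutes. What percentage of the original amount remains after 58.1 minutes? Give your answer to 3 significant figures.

n = 58.1/189 ≈ 0.30741 half-lives.
Fraction remaining = (1/2)^0.30741 ≈ 0.80809, i.e. 80.809%.

80.8%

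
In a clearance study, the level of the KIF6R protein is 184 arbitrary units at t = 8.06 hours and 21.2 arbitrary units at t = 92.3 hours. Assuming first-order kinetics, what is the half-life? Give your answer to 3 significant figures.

Over Δt = 92.3 − 8.06 = 84.24 hours, the level fell by a factor of 184/21.2 ≈ 8.6792.
n = log₂(8.6792) ≈ 3.1176 half-lives, so t½ = 84.24/3.1176 ≈ 27.021 hours.

27.0 hours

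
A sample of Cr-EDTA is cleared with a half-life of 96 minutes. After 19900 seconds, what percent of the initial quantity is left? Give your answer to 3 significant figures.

19900 seconds = 331.667 minutes.
n = 331.667/96 ≈ 3.4549 half-lives.
Fraction remaining = (1/2)^3.4549 ≈ 0.091198, i.e. 9.1198%.

9.12%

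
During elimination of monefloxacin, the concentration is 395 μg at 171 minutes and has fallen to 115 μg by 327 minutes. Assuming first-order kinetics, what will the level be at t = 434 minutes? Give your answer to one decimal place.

49.3 μg

Over Δt = 327 − 171 = 156 minutes, the level fell by a factor of 395/115 ≈ 3.4348.
n = log₂(3.4348) ≈ 1.7802 half-lives, so t½ = 156/1.7802 ≈ 87.63 minutes.
From t = 327 to t = 434: 115 × (1/2)^((434−327)/87.63) ≈ 49.332 μg.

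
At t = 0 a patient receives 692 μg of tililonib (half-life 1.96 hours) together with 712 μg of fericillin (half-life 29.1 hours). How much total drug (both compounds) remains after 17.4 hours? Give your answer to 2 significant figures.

tililonib: 692 × (1/2)^(17.4/1.96) = 692 × (1/2)^8.8776 ≈ 1.4713 μg.
fericillin: 712 × (1/2)^(17.4/29.1) = 712 × (1/2)^0.59794 ≈ 470.42 μg.
Total = 1.4713 + 470.42 ≈ 471.89 μg.

470 μg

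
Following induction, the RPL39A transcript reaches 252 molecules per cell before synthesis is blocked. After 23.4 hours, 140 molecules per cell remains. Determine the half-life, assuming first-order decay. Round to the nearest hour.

28 hours

A/A₀ = 140/252 ≈ 0.55556.
n = log₂(1.8) ≈ 0.848 half-lives elapsed in 23.4 hours.
t½ = 23.4/0.848 ≈ 27.594 hours.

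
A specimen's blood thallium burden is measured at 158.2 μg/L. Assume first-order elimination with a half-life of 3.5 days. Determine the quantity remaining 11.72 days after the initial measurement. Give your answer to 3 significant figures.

15.5 μg/L

Number of half-lives: n = 11.72/3.5 ≈ 3.3486.
Remaining = 158.2 × (1/2)^3.3486 = 158.2 × 0.09817 ≈ 15.531 μg/L.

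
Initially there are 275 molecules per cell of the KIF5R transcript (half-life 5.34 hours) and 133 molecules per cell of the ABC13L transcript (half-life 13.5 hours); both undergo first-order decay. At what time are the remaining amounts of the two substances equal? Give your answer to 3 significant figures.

9.26 hours

Set 275·(1/2)^(t/5.34) = 133·(1/2)^(t/13.5).
Taking log₂: log₂(275/133) = t·(1/5.34 − 1/13.5).
log₂(2.0677) = 1.048; 1/5.34 − 1/13.5 = 0.11319.
t = 1.048 / 0.11319 ≈ 9.2587 hours.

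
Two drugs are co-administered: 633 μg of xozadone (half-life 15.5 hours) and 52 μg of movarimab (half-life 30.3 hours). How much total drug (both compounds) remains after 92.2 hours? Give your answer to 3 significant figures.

16.6 μg

xozadone: 633 × (1/2)^(92.2/15.5) = 633 × (1/2)^5.9484 ≈ 10.251 μg.
movarimab: 52 × (1/2)^(92.2/30.3) = 52 × (1/2)^3.0429 ≈ 6.3095 μg.
Total = 10.251 + 6.3095 ≈ 16.56 μg.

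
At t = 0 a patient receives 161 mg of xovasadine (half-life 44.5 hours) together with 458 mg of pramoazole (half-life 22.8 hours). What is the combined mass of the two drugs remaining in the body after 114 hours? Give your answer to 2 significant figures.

42 mg

xovasadine: 161 × (1/2)^(114/44.5) = 161 × (1/2)^2.5618 ≈ 27.268 mg.
pramoazole: 458 × (1/2)^(114/22.8) = 458 × (1/2)^5 ≈ 14.312 mg.
Total = 27.268 + 14.312 ≈ 41.58 mg.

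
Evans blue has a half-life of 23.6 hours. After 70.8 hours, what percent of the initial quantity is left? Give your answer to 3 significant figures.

12.5%

n = 70.8/23.6 ≈ 3 half-lives.
Fraction remaining = (1/2)^3 ≈ 0.125, i.e. 12.5%.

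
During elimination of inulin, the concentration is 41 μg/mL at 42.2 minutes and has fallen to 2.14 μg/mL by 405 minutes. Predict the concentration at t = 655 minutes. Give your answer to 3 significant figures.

0.280 μg/mL

Over Δt = 405 − 42.2 = 362.8 minutes, the level fell by a factor of 41/2.14 ≈ 19.159.
n = log₂(19.159) ≈ 4.2599 half-lives, so t½ = 362.8/4.2599 ≈ 85.165 minutes.
From t = 405 to t = 655: 2.14 × (1/2)^((655−405)/85.165) ≈ 0.27974 μg/mL.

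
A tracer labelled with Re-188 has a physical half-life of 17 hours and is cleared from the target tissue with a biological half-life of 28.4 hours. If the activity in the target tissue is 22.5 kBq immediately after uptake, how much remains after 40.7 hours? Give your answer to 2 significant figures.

1.6 kBq

1/t_eff = 1/t_phys + 1/t_biol = 1/17 + 1/28.4 = 0.094035 per hour.
t_eff = 17 × 28.4 / (17 + 28.4) ≈ 10.634 hours.
Remaining = 22.5 × (1/2)^(40.7/10.634) = 22.5 × (1/2)^3.8272 ≈ 1.5852 kBq.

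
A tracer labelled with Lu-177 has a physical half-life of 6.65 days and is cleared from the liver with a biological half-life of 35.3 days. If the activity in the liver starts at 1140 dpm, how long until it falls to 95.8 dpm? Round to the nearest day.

1/t_eff = 1/t_phys + 1/t_biol = 1/6.65 + 1/35.3 = 0.1787 per day.
t_eff = 6.65 × 35.3 / (6.65 + 35.3) ≈ 5.5958 days.
n = log₂(1140/95.8) ≈ 3.5729; t = 3.5729 × 5.5958 ≈ 19.993 days.

20 days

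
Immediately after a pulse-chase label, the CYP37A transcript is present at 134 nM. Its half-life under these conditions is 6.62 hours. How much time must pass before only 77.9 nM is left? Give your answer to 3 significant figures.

5.18 hours

Fraction remaining = 77.9/134 ≈ 0.58134.
n = log₂(134/77.9) = ln(1.7202)/ln 2 ≈ 0.78254 half-lives.
t = n × t½ = 0.78254 × 6.62 ≈ 5.1804 hours.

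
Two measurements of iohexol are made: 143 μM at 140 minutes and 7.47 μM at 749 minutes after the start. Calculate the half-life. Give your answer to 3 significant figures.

Over Δt = 749 − 140 = 609 minutes, the level fell by a factor of 143/7.47 ≈ 19.143.
n = log₂(19.143) ≈ 4.2588 half-lives, so t½ = 609/4.2588 ≈ 143 minutes.

143 minutes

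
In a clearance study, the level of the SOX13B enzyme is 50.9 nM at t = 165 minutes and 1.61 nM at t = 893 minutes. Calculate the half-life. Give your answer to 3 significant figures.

146 minutes

Over Δt = 893 − 165 = 728 minutes, the level fell by a factor of 50.9/1.61 ≈ 31.615.
n = log₂(31.615) ≈ 4.9825 half-lives, so t½ = 728/4.9825 ≈ 146.11 minutes.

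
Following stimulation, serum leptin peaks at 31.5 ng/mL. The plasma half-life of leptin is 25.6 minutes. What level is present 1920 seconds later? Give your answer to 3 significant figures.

13.2 ng/mL

Convert the elapsed time: 1920 seconds = 32 minutes.
Number of half-lives: n = 32/25.6 ≈ 1.25.
Remaining = 31.5 × (1/2)^1.25 = 31.5 × 0.42045 ≈ 13.244 ng/mL.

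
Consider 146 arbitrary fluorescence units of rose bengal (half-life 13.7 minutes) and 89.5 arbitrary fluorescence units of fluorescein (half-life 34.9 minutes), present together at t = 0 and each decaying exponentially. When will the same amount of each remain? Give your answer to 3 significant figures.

15.9 minutes

Set 146·(1/2)^(t/13.7) = 89.5·(1/2)^(t/34.9).
Taking log₂: log₂(146/89.5) = t·(1/13.7 − 1/34.9).
log₂(1.6313) = 0.70601; 1/13.7 − 1/34.9 = 0.044339.
t = 0.70601 / 0.044339 ≈ 15.923 minutes.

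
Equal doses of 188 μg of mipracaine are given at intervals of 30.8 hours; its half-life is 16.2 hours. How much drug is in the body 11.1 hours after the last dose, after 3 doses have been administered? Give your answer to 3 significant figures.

The 3 doses were given 72.7, 41.9, 11.1 hours ago.
Total = 188·(1/2)^(72.7/16.2) + 188·(1/2)^(41.9/16.2) + 188·(1/2)^(11.1/16.2)
      = 8.3799 + 31.302 + 116.92 ≈ 156.6 μg.

157 μg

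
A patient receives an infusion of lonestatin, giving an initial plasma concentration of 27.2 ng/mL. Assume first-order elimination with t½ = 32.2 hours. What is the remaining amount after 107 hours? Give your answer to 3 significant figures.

2.72 ng/mL

Number of half-lives: n = 107/32.2 ≈ 3.323.
Remaining = 27.2 × (1/2)^3.323 = 27.2 × 0.099927 ≈ 2.718 ng/mL.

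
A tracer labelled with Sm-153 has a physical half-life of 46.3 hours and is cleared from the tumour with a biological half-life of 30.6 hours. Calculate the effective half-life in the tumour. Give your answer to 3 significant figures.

18.4 hours

1/t_eff = 1/t_phys + 1/t_biol = 1/46.3 + 1/30.6 = 0.054278 per hour.
t_eff = 46.3 × 30.6 / (46.3 + 30.6) ≈ 18.424 hours.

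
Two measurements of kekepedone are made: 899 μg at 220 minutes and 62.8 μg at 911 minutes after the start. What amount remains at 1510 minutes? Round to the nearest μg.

Over Δt = 911 − 220 = 691 minutes, the level fell by a factor of 899/62.8 ≈ 14.315.
n = log₂(14.315) ≈ 3.8395 half-lives, so t½ = 691/3.8395 ≈ 179.97 minutes.
From t = 911 to t = 1510: 62.8 × (1/2)^((1510−911)/179.97) ≈ 6.2523 μg.

6 μg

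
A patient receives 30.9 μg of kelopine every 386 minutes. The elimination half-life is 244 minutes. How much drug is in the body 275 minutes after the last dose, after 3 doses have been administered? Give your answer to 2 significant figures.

20 μg

The 3 doses were given 1047, 661, 275 minutes ago.
Total = 30.9·(1/2)^(1047/244) + 30.9·(1/2)^(661/244) + 30.9·(1/2)^(275/244)
      = 1.5785 + 4.7257 + 14.148 ≈ 20.452 μg.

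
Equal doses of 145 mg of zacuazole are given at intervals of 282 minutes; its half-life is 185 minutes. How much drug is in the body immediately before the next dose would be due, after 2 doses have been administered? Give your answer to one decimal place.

The 2 doses were given 564, 282 minutes ago.
Total = 145·(1/2)^(564/185) + 145·(1/2)^(282/185)
      = 17.524 + 50.408 ≈ 67.932 mg.

67.9 mg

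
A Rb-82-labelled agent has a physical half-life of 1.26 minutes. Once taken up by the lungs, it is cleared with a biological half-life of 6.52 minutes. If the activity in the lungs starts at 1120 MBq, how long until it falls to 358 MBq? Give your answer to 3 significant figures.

1/t_eff = 1/t_phys + 1/t_biol = 1/1.26 + 1/6.52 = 0.94703 per minute.
t_eff = 1.26 × 6.52 / (1.26 + 6.52) ≈ 1.0559 minutes.
n = log₂(1120/358) ≈ 1.6455; t = 1.6455 × 1.0559 ≈ 1.7375 minutes.

1.74 minutes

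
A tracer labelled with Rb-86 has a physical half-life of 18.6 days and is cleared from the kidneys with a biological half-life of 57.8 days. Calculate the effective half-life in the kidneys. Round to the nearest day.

1/t_eff = 1/t_phys + 1/t_biol = 1/18.6 + 1/57.8 = 0.071064 per day.
t_eff = 18.6 × 57.8 / (18.6 + 57.8) ≈ 14.072 days.

14 days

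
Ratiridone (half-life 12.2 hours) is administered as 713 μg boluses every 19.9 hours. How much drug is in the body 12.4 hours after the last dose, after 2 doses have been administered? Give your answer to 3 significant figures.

The 2 doses were given 32.3, 12.4 hours ago.
Total = 713·(1/2)^(32.3/12.2) + 713·(1/2)^(12.4/12.2)
      = 113.79 + 352.47 ≈ 466.26 μg.

466 μg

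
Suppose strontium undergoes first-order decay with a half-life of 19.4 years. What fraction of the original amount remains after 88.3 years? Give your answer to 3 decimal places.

n = 88.3/19.4 ≈ 4.5515 half-lives.
Fraction remaining = (1/2)^4.5515 ≈ 0.042643.

0.043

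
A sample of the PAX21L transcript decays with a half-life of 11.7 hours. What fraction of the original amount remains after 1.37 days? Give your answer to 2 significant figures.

1.37 days = 32.88 hours.
n = 32.88/11.7 ≈ 2.8103 half-lives.
Fraction remaining = (1/2)^2.8103 ≈ 0.14257.

0.14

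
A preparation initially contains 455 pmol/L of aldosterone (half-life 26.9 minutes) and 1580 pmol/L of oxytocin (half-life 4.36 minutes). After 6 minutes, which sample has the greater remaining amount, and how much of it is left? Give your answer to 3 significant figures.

aldosterone: 455 × (1/2)^0.22305 ≈ 389.82 pmol/L.
oxytocin: 1580 × (1/2)^1.3761 ≈ 608.69 pmol/L.
Oxytocin has more remaining, at ≈ 608.69 pmol/L.

oxytocin, 609 pmol/L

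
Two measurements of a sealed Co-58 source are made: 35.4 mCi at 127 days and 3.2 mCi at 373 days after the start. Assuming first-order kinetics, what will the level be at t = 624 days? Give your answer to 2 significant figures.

Over Δt = 373 − 127 = 246 days, the level fell by a factor of 35.4/3.2 ≈ 11.062.
n = log₂(11.062) ≈ 3.4676 half-lives, so t½ = 246/3.4676 ≈ 70.942 days.
From t = 373 to t = 624: 3.2 × (1/2)^((624−373)/70.942) ≈ 0.27547 mCi.

0.28 mCi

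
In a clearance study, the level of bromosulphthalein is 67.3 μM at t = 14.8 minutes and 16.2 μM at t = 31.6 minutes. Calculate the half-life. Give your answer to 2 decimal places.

Over Δt = 31.6 − 14.8 = 16.8 minutes, the level fell by a factor of 67.3/16.2 ≈ 4.1543.
n = log₂(4.1543) ≈ 2.0546 half-lives, so t½ = 16.8/2.0546 ≈ 8.1767 minutes.

8.18 minutes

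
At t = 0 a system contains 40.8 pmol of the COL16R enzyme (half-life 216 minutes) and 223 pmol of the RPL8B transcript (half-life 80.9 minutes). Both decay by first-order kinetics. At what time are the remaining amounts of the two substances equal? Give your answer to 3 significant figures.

Set 40.8·(1/2)^(t/216) = 223·(1/2)^(t/80.9).
Taking log₂: log₂(40.8/223) = t·(1/216 − 1/80.9).
log₂(0.18296) = -2.4504; 1/216 − 1/80.9 = -0.0077313.
t = -2.4504 / -0.0077313 ≈ 316.95 minutes.

317 minutes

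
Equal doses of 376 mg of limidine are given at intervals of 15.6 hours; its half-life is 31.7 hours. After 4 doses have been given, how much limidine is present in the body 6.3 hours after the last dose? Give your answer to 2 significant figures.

840 mg

The 4 doses were given 53.1, 37.5, 21.9, 6.3 hours ago.
Total = 376·(1/2)^(53.1/31.7) + 376·(1/2)^(37.5/31.7) + 376·(1/2)^(21.9/31.7) + 376·(1/2)^(6.3/31.7)
      = 117.74 + 165.61 + 232.93 + 327.61 ≈ 843.89 mg.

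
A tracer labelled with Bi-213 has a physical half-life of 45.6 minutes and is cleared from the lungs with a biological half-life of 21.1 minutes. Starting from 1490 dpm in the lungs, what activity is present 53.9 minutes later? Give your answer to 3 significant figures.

112 dpm

1/t_eff = 1/t_phys + 1/t_biol = 1/45.6 + 1/21.1 = 0.069323 per minute.
t_eff = 45.6 × 21.1 / (45.6 + 21.1) ≈ 14.425 minutes.
Remaining = 1490 × (1/2)^(53.9/14.425) = 1490 × (1/2)^3.7365 ≈ 111.78 dpm.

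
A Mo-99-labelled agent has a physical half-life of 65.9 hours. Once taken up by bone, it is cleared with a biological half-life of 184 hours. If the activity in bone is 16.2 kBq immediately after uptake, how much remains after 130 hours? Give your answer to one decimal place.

2.5 kBq

1/t_eff = 1/t_phys + 1/t_biol = 1/65.9 + 1/184 = 0.020609 per hour.
t_eff = 65.9 × 184 / (65.9 + 184) ≈ 48.522 hours.
Remaining = 16.2 × (1/2)^(130/48.522) = 16.2 × (1/2)^2.6792 ≈ 2.5293 kBq.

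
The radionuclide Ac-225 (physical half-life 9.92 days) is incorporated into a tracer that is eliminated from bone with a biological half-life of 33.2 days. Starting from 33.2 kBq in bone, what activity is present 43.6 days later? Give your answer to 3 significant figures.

1/t_eff = 1/t_phys + 1/t_biol = 1/9.92 + 1/33.2 = 0.13093 per day.
t_eff = 9.92 × 33.2 / (9.92 + 33.2) ≈ 7.6378 days.
Remaining = 33.2 × (1/2)^(43.6/7.6378) = 33.2 × (1/2)^5.7084 ≈ 0.63494 kBq.

0.635 kBq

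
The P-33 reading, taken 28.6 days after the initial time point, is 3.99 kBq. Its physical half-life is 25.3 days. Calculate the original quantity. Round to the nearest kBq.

Number of half-lives elapsed: n = 28.6/25.3 ≈ 1.1304.
A₀ = A × 2^n = 3.99 × 2^1.1304 = 3.99 × 2.1892 ≈ 8.7351 kBq.

9 kBq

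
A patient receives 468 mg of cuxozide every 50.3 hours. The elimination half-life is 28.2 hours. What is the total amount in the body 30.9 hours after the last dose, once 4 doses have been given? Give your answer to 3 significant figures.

306 mg

The 4 doses were given 181.8, 131.5, 81.2, 30.9 hours ago.
Total = 468·(1/2)^(181.8/28.2) + 468·(1/2)^(131.5/28.2) + 468·(1/2)^(81.2/28.2) + 468·(1/2)^(30.9/28.2)
      = 5.3649 + 18.472 + 63.599 + 218.97 ≈ 306.41 mg.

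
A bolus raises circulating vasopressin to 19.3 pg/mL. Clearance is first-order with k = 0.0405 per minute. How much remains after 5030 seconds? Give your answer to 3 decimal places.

t½ = ln 2 / k = 0.69315 / 0.0405 ≈ 17.115 minutes.
Convert the elapsed time: 5030 seconds = 83.8333 minutes.
Number of half-lives: n = 83.8333/17.115 ≈ 4.8983.
Remaining = 19.3 × (1/2)^4.8983 = 19.3 × 0.033532 ≈ 0.64717 pg/mL.

0.647 pg/mL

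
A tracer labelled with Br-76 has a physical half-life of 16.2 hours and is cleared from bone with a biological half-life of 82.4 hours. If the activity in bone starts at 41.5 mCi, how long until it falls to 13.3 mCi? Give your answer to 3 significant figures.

22.2 hours

1/t_eff = 1/t_phys + 1/t_biol = 1/16.2 + 1/82.4 = 0.073864 per hour.
t_eff = 16.2 × 82.4 / (16.2 + 82.4) ≈ 13.538 hours.
n = log₂(41.5/13.3) ≈ 1.6417; t = 1.6417 × 13.538 ≈ 22.226 hours.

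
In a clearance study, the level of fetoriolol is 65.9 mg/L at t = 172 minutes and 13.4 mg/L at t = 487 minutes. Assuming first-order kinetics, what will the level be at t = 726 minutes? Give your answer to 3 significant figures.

Over Δt = 487 − 172 = 315 minutes, the level fell by a factor of 65.9/13.4 ≈ 4.9179.
n = log₂(4.9179) ≈ 2.298 half-lives, so t½ = 315/2.298 ≈ 137.07 minutes.
From t = 487 to t = 726: 13.4 × (1/2)^((726−487)/137.07) ≈ 4.0016 mg/L.

4.00 mg/L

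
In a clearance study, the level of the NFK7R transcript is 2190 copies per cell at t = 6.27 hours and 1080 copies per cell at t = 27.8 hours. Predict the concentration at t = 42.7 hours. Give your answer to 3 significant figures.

662 copies per cell

Over Δt = 27.8 − 6.27 = 21.53 hours, the level fell by a factor of 2190/1080 ≈ 2.0278.
n = log₂(2.0278) ≈ 1.0199 half-lives, so t½ = 21.53/1.0199 ≈ 21.11 hours.
From t = 27.8 to t = 42.7: 1080 × (1/2)^((42.7−27.8)/21.11) ≈ 662.14 copies per cell.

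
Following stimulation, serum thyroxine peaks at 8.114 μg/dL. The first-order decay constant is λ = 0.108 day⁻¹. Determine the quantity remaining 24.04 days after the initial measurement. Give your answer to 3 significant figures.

t½ = ln 2 / λ = 0.69315 / 0.108 ≈ 6.418 days.
Number of half-lives: n = 24.04/6.418 ≈ 3.7457.
Remaining = 8.114 × (1/2)^3.7457 = 8.114 × 0.074547 ≈ 0.60488 μg/dL.

0.605 μg/dL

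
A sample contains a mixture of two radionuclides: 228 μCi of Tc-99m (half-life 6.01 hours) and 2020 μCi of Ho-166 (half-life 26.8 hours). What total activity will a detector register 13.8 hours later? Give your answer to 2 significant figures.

1500 μCi

Tc-99m: 228 × (1/2)^(13.8/6.01) = 228 × (1/2)^2.2962 ≈ 46.421 μCi.
Ho-166: 2020 × (1/2)^(13.8/26.8) = 2020 × (1/2)^0.51493 ≈ 1413.7 μCi.
Total = 46.421 + 1413.7 ≈ 1460.1 μCi.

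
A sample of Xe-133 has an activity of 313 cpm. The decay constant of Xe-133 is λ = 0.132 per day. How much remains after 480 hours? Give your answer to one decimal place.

t½ = ln 2 / λ = 0.69315 / 0.132 ≈ 5.2511 days.
Convert the elapsed time: 480 hours = 20 days.
Number of half-lives: n = 20/5.2511 ≈ 3.8087.
Remaining = 313 × (1/2)^3.8087 = 313 × 0.071361 ≈ 22.336 cpm.

22.3 cpm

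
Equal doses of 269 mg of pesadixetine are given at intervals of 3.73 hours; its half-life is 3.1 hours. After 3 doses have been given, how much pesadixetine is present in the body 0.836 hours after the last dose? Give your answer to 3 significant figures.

362 mg

The 3 doses were given 8.296, 4.566, 0.836 hours ago.
Total = 269·(1/2)^(8.296/3.1) + 269·(1/2)^(4.566/3.1) + 269·(1/2)^(0.836/3.1)
      = 42.088 + 96.909 + 223.14 ≈ 362.13 mg.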